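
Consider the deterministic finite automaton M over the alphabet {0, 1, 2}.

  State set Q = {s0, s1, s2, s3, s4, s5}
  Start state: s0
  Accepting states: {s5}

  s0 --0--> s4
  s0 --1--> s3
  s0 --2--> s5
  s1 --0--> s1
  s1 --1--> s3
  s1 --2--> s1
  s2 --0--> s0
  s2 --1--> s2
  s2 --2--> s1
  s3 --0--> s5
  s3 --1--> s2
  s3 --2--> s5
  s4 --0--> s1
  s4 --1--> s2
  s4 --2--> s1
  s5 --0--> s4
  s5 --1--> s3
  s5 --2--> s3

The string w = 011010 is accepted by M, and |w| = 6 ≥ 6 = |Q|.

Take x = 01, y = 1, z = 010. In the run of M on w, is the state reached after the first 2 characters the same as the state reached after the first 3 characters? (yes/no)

State sequence: s0 -0-> s4 -1-> s2 -1-> s2

After x (step 2): s2. After xy (step 3): s2.
They match, so y = 1 drives M around a cycle from s2 back to itself; pumping y any number of times keeps M in s2 before reading z, and xyⁱz ∈ L(M) for every i ≥ 0.

yes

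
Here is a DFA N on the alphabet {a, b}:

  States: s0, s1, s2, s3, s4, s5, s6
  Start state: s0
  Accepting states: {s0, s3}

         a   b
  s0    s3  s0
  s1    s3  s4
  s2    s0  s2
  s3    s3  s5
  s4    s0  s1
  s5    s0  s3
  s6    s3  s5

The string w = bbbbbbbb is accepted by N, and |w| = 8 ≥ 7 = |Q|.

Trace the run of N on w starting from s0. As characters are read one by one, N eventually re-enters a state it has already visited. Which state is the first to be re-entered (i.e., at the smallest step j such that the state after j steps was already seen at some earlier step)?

s0

State sequence: s0 -b-> s0 -b-> s0 -b-> s0 -b-> s0 -b-> s0 -b-> s0 -b-> s0 -b-> s0
First repeat at step 1: s0 was already visited.

The earliest repeat is at step j = 1: N is in s0, which it already visited at step i = 0.
The DFA has 7 states, so the proof of the pumping lemma guarantees a repeated state among the first 7+1 visited; the segment between the two visits is the pumpable y.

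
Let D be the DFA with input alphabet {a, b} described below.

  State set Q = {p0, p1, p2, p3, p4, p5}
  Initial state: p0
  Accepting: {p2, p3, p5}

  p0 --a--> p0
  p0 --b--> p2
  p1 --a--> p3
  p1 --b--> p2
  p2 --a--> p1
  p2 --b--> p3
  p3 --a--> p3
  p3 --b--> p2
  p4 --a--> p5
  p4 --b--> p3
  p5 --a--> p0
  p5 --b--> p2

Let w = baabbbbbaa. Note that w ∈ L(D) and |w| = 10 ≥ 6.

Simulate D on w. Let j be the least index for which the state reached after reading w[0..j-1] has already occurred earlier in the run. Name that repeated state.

p2

Run of D on w = b a a b b b b b a a:
  step 0: p0  (start)
  step 1: p2  (read b: p0→p2)
  step 2: p1  (read a: p2→p1)
  step 3: p3  (read a: p1→p3)
  step 4: p2  (read b: p3→p2)   ← first repeat (p2 seen earlier)
  step 5: p3  (read b: p2→p3)
  step 6: p2  (read b: p3→p2)
  step 7: p3  (read b: p2→p3)
  step 8: p2  (read b: p3→p2)
  step 9: p1  (read a: p2→p1)
  step 10: p3  (read a: p1→p3)

The earliest repeat is at step j = 4: D is in p2, which it already visited at step i = 1.
Pumping length from the standard proof: p = 6 (the number of states). The repeated state found above gives |xy| = j ≤ 6 and |y| = j − i ≥ 1.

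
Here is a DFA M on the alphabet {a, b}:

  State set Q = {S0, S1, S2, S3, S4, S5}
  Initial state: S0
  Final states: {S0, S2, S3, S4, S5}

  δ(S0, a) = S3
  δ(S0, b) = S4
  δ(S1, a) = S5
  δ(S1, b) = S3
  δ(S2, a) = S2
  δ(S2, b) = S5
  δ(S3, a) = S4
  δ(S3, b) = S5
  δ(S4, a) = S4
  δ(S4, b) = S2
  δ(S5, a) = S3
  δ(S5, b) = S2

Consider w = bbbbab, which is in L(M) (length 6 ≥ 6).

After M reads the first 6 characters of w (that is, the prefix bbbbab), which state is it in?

State sequence: S0 -b-> S4 -b-> S2 -b-> S5 -b-> S2 -a-> S2 -b-> S5

After reading 6 characters, M is in state S5.
(This kind of state-tracing is the core of the pumping-lemma construction: with 6 states, pigeonhole forces a repeat within the first 6 steps.)

S5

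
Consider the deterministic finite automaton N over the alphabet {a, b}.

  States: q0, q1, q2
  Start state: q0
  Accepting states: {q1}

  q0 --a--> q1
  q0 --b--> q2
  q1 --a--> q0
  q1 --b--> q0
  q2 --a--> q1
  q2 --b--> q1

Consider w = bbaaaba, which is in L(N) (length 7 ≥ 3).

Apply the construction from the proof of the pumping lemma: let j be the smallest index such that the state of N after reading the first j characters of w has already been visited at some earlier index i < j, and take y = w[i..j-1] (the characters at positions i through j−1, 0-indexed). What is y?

Run of N on w = b b a a a b a:
  step 0: q0  (start)
  step 1: q2  (read b: q0→q2)
  step 2: q1  (read b: q2→q1)
  step 3: q0  (read a: q1→q0)   ← first repeat (q0 seen earlier)
  step 4: q1  (read a: q0→q1)
  step 5: q0  (read a: q1→q0)
  step 6: q2  (read b: q0→q2)
  step 7: q1  (read a: q2→q1)

So i = 0, j = 3, giving x = w[0:0] = ε, y = w[0:3] = bba, z = w[3:7] = aaba.
Check: |xy| = 3 ≤ 3 and |y| = 3 ≥ 1. Reading y takes N from q0 back to q0, so every xyⁱz is accepted.

bba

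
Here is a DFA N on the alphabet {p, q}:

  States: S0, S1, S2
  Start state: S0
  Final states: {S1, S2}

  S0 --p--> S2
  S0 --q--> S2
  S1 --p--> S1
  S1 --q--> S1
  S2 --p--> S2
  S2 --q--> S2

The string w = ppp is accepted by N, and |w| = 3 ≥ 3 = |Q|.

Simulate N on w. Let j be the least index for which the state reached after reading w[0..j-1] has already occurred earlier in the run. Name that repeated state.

State sequence: S0 -p-> S2 -p-> S2 -p-> S2
First repeat at step 2: S2 was already visited.

The earliest repeat is at step j = 2: N is in S2, which it already visited at step i = 1.
Since N has 3 states, any run of length ≥ 3 visits 3+1 states, so by pigeonhole some state repeats within the first 3 steps — that repeat gives the pumpable loop.

S2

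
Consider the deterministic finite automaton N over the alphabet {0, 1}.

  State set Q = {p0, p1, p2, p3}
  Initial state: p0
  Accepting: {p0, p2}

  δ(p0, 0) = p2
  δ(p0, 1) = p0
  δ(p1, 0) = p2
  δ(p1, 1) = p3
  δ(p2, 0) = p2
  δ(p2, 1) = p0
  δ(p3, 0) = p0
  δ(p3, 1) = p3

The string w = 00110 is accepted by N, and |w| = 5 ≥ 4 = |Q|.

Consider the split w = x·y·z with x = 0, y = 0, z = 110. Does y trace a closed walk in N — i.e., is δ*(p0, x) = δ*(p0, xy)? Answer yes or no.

Run of N on the first 2 characters of w = 0 0:
  step 0: p0  (start)
  step 1: p2  (read 0: p0→p2)
  step 2: p2  (read 0: p2→p2)

After x (step 1): p2. After xy (step 2): p2.
They match, so y = 0 drives N around a cycle from p2 back to itself; pumping y any number of times keeps N in p2 before reading z, and xyⁱz ∈ L(N) for every i ≥ 0.

yes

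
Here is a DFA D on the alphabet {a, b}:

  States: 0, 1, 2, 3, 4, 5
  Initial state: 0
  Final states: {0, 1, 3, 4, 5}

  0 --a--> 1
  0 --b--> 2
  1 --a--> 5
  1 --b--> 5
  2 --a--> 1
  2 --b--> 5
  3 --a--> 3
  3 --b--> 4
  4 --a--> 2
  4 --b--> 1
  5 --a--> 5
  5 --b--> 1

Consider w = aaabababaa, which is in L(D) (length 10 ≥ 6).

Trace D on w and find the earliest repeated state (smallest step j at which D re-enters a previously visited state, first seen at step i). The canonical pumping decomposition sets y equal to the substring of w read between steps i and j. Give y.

a

Run of D on w = a a a b a b a b a a:
  step 0: 0  (start)
  step 1: 1  (read a: 0→1)
  step 2: 5  (read a: 1→5)
  step 3: 5  (read a: 5→5)   ← first repeat (5 seen earlier)
  step 4: 1  (read b: 5→1)
  step 5: 5  (read a: 1→5)
  step 6: 1  (read b: 5→1)
  step 7: 5  (read a: 1→5)
  step 8: 1  (read b: 5→1)
  step 9: 5  (read a: 1→5)
  step 10: 5  (read a: 5→5)

So i = 2, j = 3, giving x = w[0:2] = aa, y = w[2:3] = a, z = w[3:10] = bababaa.
Check: |xy| = 3 ≤ 6 and |y| = 1 ≥ 1. Reading y takes D from 5 back to 5, so every xyⁱz is accepted.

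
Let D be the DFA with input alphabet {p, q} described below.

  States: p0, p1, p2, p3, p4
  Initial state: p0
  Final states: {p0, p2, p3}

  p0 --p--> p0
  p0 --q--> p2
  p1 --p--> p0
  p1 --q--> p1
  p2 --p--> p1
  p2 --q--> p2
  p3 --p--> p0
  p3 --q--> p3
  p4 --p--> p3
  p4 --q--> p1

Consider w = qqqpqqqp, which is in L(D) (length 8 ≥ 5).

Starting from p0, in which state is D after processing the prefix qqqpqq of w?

p1

State sequence: p0 -q-> p2 -q-> p2 -q-> p2 -p-> p1 -q-> p1 -q-> p1

After reading 6 characters, D is in state p1.
(This kind of state-tracing is the core of the pumping-lemma construction: with 5 states, pigeonhole forces a repeat within the first 5 steps.)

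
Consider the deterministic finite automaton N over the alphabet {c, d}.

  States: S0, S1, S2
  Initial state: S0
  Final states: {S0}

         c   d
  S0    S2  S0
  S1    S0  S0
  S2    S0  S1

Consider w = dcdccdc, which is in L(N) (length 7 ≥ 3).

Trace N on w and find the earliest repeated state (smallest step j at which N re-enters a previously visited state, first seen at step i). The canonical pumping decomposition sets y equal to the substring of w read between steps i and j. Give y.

Run of N on w = d c d c c d c:
  step 0: S0  (start)
  step 1: S0  (read d: S0→S0)   ← first repeat (S0 seen earlier)
  step 2: S2  (read c: S0→S2)
  step 3: S1  (read d: S2→S1)
  step 4: S0  (read c: S1→S0)
  step 5: S2  (read c: S0→S2)
  step 6: S1  (read d: S2→S1)
  step 7: S0  (read c: S1→S0)

So i = 0, j = 1, giving x = w[0:0] = ε, y = w[0:1] = d, z = w[1:7] = cdccdc.
Check: |xy| = 1 ≤ 3 and |y| = 1 ≥ 1. Reading y takes N from S0 back to S0, so every xyⁱz is accepted.
The DFA has 3 states, so the proof of the pumping lemma guarantees a repeated state among the first 3+1 visited; the segment between the two visits is the pumpable y.

d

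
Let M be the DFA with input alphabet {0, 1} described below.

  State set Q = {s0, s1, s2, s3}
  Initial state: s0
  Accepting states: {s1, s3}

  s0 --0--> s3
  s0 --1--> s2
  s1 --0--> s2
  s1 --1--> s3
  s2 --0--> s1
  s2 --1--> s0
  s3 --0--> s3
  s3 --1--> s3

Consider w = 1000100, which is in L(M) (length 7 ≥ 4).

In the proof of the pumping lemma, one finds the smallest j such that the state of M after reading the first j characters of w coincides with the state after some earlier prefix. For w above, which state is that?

s2

State sequence: s0 -1-> s2 -0-> s1 -0-> s2 -0-> s1 -1-> s3 -0-> s3 -0-> s3
First repeat at step 3: s2 was already visited.

The earliest repeat is at step j = 3: M is in s2, which it already visited at step i = 1.
Since M has 4 states, any run of length ≥ 4 visits 4+1 states, so by pigeonhole some state repeats within the first 4 steps — that repeat gives the pumpable loop.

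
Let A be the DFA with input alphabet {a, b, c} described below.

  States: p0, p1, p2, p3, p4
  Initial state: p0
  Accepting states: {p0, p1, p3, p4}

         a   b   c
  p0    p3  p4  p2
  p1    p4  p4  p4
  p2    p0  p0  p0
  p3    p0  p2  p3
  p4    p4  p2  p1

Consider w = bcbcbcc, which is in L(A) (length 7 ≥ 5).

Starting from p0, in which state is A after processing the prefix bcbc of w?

Run of A on the first 4 characters of w = b c b c:
  step 0: p0  (start)
  step 1: p4  (read b: p0→p4)
  step 2: p1  (read c: p4→p1)
  step 3: p4  (read b: p1→p4)
  step 4: p1  (read c: p4→p1)

After reading 4 characters, A is in state p1.
(This kind of state-tracing is the core of the pumping-lemma construction: with 5 states, pigeonhole forces a repeat within the first 5 steps.)

p1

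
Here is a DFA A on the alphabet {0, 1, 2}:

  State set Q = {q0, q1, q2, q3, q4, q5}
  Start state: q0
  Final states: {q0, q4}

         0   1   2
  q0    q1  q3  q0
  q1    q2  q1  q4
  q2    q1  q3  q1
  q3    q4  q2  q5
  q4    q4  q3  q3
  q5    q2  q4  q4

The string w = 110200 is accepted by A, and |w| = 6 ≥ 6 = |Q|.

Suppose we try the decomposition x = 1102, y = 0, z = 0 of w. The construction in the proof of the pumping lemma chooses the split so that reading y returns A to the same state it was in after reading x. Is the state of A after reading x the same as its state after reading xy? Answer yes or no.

yes

State sequence: q0 -1-> q3 -1-> q2 -0-> q1 -2-> q4 -0-> q4

After x (step 4): q4. After xy (step 5): q4.
They match, so y = 0 drives A around a cycle from q4 back to itself; pumping y any number of times keeps A in q4 before reading z, and xyⁱz ∈ L(A) for every i ≥ 0.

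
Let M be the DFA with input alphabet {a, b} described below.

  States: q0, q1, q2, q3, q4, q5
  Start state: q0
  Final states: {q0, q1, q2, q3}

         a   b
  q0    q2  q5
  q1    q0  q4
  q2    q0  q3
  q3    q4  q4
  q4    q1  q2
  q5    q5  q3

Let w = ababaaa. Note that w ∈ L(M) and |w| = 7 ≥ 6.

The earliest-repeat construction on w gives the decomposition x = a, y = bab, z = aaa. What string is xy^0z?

aaaa

xy⁰z = xz = a·aaa = aaaa.
Reading y = bab takes M from q2 back to q2, so after x the machine is still in q2, and z then leads to the accepting state q0. Hence aaaa ∈ L(M).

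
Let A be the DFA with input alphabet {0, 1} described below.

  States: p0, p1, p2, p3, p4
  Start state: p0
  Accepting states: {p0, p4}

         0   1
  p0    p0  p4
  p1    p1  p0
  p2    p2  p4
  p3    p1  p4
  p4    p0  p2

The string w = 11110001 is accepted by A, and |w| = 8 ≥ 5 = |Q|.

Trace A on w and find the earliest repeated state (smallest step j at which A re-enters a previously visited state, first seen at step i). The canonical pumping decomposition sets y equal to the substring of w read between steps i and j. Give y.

11

State sequence: p0 -1-> p4 -1-> p2 -1-> p4 -1-> p2 -0-> p2 -0-> p2 -0-> p2 -1-> p4
First repeat at step 3: p4 was already visited.

So i = 1, j = 3, giving x = w[0:1] = 1, y = w[1:3] = 11, z = w[3:8] = 10001.
Check: |xy| = 3 ≤ 5 and |y| = 2 ≥ 1. Reading y takes A from p4 back to p4, so every xyⁱz is accepted.
Pumping length from the standard proof: p = 5 (the number of states). The repeated state found above gives |xy| = j ≤ 5 and |y| = j − i ≥ 1.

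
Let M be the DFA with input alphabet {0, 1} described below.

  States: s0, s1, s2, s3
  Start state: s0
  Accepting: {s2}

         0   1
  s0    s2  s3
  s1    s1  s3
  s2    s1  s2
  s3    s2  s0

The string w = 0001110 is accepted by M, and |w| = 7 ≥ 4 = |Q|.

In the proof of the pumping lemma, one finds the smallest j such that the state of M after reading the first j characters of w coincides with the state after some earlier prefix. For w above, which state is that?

State sequence: s0 -0-> s2 -0-> s1 -0-> s1 -1-> s3 -1-> s0 -1-> s3 -0-> s2
First repeat at step 3: s1 was already visited.

The earliest repeat is at step j = 3: M is in s1, which it already visited at step i = 2.
Pumping length from the standard proof: p = 4 (the number of states). The repeated state found above gives |xy| = j ≤ 4 and |y| = j − i ≥ 1.

s1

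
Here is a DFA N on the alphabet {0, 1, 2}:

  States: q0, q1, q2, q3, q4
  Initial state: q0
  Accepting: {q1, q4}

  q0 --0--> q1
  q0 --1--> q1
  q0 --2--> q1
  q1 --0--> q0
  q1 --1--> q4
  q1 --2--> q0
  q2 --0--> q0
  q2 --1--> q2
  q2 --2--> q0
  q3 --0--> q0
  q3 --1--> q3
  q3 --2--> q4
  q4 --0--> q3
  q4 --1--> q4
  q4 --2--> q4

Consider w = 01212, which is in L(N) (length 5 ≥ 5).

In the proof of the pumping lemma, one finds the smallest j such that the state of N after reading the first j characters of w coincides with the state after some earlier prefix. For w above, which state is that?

State sequence: q0 -0-> q1 -1-> q4 -2-> q4 -1-> q4 -2-> q4
First repeat at step 3: q4 was already visited.

The earliest repeat is at step j = 3: N is in q4, which it already visited at step i = 2.
Pumping length from the standard proof: p = 5 (the number of states). The repeated state found above gives |xy| = j ≤ 5 and |y| = j − i ≥ 1.

q4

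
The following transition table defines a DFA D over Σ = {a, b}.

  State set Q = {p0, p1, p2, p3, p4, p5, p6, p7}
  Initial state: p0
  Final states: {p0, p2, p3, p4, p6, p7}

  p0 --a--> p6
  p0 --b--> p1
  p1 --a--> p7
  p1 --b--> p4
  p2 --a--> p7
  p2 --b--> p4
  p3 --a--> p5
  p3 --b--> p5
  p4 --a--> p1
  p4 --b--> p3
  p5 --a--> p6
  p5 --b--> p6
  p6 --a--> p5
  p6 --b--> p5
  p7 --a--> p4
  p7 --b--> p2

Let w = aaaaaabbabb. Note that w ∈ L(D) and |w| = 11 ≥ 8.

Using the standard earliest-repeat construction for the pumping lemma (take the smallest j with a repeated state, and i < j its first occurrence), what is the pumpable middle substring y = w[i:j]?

aa

State sequence: p0 -a-> p6 -a-> p5 -a-> p6 -a-> p5 -a-> p6 -a-> p5 -b-> p6 -b-> p5 -a-> p6 -b-> p5 -b-> p6
First repeat at step 3: p6 was already visited.

So i = 1, j = 3, giving x = w[0:1] = a, y = w[1:3] = aa, z = w[3:11] = aaabbabb.
Check: |xy| = 3 ≤ 8 and |y| = 2 ≥ 1. Reading y takes D from p6 back to p6, so every xyⁱz is accepted.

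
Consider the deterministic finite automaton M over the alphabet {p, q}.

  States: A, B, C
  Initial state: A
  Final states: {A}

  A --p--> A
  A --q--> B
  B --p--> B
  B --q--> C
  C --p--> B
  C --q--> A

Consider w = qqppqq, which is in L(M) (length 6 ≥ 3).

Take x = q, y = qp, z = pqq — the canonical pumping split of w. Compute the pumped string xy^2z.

xy^2z = q·qp·qp·pqq = qqpqppqq.
Reading y = qp takes M from B back to B, so after x·y·y the machine is still in B, and z then leads to the accepting state A. Hence qqpqppqq ∈ L(M).

qqpqppqq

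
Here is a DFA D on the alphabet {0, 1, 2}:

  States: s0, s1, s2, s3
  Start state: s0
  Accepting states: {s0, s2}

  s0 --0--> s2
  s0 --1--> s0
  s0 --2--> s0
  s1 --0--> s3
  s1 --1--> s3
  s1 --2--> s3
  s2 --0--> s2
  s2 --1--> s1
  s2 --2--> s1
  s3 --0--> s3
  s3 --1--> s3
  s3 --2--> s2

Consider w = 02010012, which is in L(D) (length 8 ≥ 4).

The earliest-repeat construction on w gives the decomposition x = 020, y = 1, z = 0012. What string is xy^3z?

0201110012

xy^3z = 020·1·1·1·0012 = 0201110012.
Reading y = 1 takes D from s3 back to s3, so after x·y·y·y the machine is still in s3, and z then leads to the accepting state s2. Hence 0201110012 ∈ L(D).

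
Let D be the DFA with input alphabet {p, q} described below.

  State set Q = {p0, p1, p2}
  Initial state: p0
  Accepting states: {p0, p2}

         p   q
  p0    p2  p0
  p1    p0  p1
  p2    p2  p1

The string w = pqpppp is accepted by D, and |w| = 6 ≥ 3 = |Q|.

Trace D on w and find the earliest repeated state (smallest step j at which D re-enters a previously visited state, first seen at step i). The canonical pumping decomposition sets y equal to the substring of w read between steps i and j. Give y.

Run of D on w = p q p p p p:
  step 0: p0  (start)
  step 1: p2  (read p: p0→p2)
  step 2: p1  (read q: p2→p1)
  step 3: p0  (read p: p1→p0)   ← first repeat (p0 seen earlier)
  step 4: p2  (read p: p0→p2)
  step 5: p2  (read p: p2→p2)
  step 6: p2  (read p: p2→p2)

So i = 0, j = 3, giving x = w[0:0] = ε, y = w[0:3] = pqp, z = w[3:6] = ppp.
Check: |xy| = 3 ≤ 3 and |y| = 3 ≥ 1. Reading y takes D from p0 back to p0, so every xyⁱz is accepted.

pqp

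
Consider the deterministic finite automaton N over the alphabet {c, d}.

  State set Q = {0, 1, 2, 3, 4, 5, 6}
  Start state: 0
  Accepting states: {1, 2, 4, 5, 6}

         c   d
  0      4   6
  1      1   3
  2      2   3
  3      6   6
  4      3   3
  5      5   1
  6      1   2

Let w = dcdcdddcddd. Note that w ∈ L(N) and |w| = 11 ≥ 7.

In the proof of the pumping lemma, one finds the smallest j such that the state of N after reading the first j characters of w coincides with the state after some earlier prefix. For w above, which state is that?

Run of N on w = d c d c d d d c d d d:
  step 0: 0  (start)
  step 1: 6  (read d: 0→6)
  step 2: 1  (read c: 6→1)
  step 3: 3  (read d: 1→3)
  step 4: 6  (read c: 3→6)   ← first repeat (6 seen earlier)
  step 5: 2  (read d: 6→2)
  step 6: 3  (read d: 2→3)
  step 7: 6  (read d: 3→6)
  step 8: 1  (read c: 6→1)
  step 9: 3  (read d: 1→3)
  step 10: 6  (read d: 3→6)
  step 11: 2  (read d: 6→2)

The earliest repeat is at step j = 4: N is in 6, which it already visited at step i = 1.
Since N has 7 states, any run of length ≥ 7 visits 7+1 states, so by pigeonhole some state repeats within the first 7 steps — that repeat gives the pumpable loop.

6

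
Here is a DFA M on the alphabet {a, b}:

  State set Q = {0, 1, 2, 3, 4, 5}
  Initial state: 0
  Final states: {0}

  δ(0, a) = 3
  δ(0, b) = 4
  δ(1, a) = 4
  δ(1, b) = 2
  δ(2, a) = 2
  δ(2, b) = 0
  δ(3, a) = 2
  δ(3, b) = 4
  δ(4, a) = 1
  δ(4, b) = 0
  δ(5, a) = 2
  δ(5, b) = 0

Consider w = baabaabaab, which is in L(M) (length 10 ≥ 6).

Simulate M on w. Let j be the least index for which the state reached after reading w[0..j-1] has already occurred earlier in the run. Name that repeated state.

4

State sequence: 0 -b-> 4 -a-> 1 -a-> 4 -b-> 0 -a-> 3 -a-> 2 -b-> 0 -a-> 3 -a-> 2 -b-> 0
First repeat at step 3: 4 was already visited.

The earliest repeat is at step j = 3: M is in 4, which it already visited at step i = 1.
With |Q| = 6, pigeonhole forces a state repeat no later than step 6; the substring read between the first and second visits to that state can be pumped.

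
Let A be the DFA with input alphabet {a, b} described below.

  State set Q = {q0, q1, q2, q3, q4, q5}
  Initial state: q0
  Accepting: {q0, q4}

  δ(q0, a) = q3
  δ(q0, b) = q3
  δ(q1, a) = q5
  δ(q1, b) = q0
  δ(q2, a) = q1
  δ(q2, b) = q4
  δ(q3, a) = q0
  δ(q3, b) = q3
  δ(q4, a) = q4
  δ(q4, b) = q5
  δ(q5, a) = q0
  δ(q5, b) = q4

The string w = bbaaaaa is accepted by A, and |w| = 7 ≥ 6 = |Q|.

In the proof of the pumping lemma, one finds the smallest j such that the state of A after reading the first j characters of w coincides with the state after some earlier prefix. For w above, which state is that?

State sequence: q0 -b-> q3 -b-> q3 -a-> q0 -a-> q3 -a-> q0 -a-> q3 -a-> q0
First repeat at step 2: q3 was already visited.

The earliest repeat is at step j = 2: A is in q3, which it already visited at step i = 1.
Since A has 6 states, any run of length ≥ 6 visits 6+1 states, so by pigeonhole some state repeats within the first 6 steps — that repeat gives the pumpable loop.

q3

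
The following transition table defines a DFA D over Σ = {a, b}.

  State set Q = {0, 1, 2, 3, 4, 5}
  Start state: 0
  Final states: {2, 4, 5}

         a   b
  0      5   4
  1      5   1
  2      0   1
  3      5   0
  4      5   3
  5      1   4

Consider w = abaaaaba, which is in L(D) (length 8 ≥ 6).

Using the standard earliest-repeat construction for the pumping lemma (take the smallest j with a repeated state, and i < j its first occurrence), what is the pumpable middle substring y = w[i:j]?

ba

Run of D on w = a b a a a a b a:
  step 0: 0  (start)
  step 1: 5  (read a: 0→5)
  step 2: 4  (read b: 5→4)
  step 3: 5  (read a: 4→5)   ← first repeat (5 seen earlier)
  step 4: 1  (read a: 5→1)
  step 5: 5  (read a: 1→5)
  step 6: 1  (read a: 5→1)
  step 7: 1  (read b: 1→1)
  step 8: 5  (read a: 1→5)

So i = 1, j = 3, giving x = w[0:1] = a, y = w[1:3] = ba, z = w[3:8] = aaaba.
Check: |xy| = 3 ≤ 6 and |y| = 2 ≥ 1. Reading y takes D from 5 back to 5, so every xyⁱz is accepted.
With |Q| = 6, pigeonhole forces a state repeat no later than step 6; the substring read between the first and second visits to that state can be pumped.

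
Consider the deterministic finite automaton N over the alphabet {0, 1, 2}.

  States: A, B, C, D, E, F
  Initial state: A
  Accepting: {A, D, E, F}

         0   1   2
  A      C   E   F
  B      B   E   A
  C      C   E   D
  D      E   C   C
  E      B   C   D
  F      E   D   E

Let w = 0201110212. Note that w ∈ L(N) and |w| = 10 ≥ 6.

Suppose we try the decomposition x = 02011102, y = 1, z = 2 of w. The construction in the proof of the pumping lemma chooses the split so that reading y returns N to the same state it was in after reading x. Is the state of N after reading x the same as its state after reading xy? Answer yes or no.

no

State sequence: A -0-> C -2-> D -0-> E -1-> C -1-> E -1-> C -0-> C -2-> D -1-> C

After x (step 8): D. After xy (step 9): C.
They differ (D ≠ C), so y is not a cycle from the state after x; this split is not the one the pumping-lemma construction produces, and pumping y need not keep the string in L(N).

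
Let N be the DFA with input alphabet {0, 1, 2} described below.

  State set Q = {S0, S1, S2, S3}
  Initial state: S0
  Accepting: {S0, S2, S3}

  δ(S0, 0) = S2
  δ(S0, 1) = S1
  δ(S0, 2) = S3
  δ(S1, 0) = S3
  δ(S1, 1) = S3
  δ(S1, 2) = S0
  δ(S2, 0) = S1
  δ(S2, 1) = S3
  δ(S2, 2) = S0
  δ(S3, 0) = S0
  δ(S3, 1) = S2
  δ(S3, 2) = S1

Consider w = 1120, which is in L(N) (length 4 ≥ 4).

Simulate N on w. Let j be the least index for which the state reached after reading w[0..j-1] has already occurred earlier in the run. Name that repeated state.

S1

State sequence: S0 -1-> S1 -1-> S3 -2-> S1 -0-> S3
First repeat at step 3: S1 was already visited.

The earliest repeat is at step j = 3: N is in S1, which it already visited at step i = 1.
Since N has 4 states, any run of length ≥ 4 visits 4+1 states, so by pigeonhole some state repeats within the first 4 steps — that repeat gives the pumpable loop.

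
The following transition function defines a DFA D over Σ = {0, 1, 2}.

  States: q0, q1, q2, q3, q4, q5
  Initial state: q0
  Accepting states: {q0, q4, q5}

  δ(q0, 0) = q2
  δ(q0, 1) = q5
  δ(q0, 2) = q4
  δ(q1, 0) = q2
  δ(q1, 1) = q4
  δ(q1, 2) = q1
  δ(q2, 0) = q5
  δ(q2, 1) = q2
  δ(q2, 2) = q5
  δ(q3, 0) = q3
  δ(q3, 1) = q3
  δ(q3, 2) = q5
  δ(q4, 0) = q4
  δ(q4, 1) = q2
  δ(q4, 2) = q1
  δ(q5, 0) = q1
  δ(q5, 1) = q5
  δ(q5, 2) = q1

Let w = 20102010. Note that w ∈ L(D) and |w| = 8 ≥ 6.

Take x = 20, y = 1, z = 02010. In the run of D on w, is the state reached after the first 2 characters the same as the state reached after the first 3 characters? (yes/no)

no

Run of D on the first 3 characters of w = 2 0 1:
  step 0: q0  (start)
  step 1: q4  (read 2: q0→q4)
  step 2: q4  (read 0: q4→q4)
  step 3: q2  (read 1: q4→q2)

After x (step 2): q4. After xy (step 3): q2.
They differ (q4 ≠ q2), so y is not a cycle from the state after x; this split is not the one the pumping-lemma construction produces, and pumping y need not keep the string in L(D).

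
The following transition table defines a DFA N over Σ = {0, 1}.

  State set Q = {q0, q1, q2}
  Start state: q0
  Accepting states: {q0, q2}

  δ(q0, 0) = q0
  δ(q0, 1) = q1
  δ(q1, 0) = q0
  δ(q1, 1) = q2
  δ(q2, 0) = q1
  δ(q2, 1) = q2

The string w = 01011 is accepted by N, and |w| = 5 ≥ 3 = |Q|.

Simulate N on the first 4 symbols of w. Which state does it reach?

Run of N on the first 4 characters of w = 0 1 0 1:
  step 0: q0  (start)
  step 1: q0  (read 0: q0→q0)
  step 2: q1  (read 1: q0→q1)
  step 3: q0  (read 0: q1→q0)
  step 4: q1  (read 1: q0→q1)

After reading 4 characters, N is in state q1.
(This kind of state-tracing is the core of the pumping-lemma construction: with 3 states, pigeonhole forces a repeat within the first 3 steps.)

q1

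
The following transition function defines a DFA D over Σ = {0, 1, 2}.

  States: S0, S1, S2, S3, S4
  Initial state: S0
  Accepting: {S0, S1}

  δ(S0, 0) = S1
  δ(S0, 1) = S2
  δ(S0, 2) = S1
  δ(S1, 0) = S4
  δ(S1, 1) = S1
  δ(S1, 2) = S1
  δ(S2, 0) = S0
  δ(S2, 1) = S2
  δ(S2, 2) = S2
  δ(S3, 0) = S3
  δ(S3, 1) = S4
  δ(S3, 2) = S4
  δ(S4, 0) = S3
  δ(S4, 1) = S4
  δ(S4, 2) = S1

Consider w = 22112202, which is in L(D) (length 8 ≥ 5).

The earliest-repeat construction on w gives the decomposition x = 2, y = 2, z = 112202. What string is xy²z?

222112202

xy^2z = 2·2·2·112202 = 222112202.
Reading y = 2 takes D from S1 back to S1, so after x·y·y the machine is still in S1, and z then leads to the accepting state S1. Hence 222112202 ∈ L(D).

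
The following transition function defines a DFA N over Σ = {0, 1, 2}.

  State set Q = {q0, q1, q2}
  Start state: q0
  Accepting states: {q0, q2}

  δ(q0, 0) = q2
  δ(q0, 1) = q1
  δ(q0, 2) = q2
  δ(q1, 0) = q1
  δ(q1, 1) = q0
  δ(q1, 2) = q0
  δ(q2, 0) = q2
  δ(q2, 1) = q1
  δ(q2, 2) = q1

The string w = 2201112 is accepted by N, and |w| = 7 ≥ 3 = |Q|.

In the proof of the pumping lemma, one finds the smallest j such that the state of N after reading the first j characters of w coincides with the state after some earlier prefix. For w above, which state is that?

Run of N on w = 2 2 0 1 1 1 2:
  step 0: q0  (start)
  step 1: q2  (read 2: q0→q2)
  step 2: q1  (read 2: q2→q1)
  step 3: q1  (read 0: q1→q1)   ← first repeat (q1 seen earlier)
  step 4: q0  (read 1: q1→q0)
  step 5: q1  (read 1: q0→q1)
  step 6: q0  (read 1: q1→q0)
  step 7: q2  (read 2: q0→q2)

The earliest repeat is at step j = 3: N is in q1, which it already visited at step i = 2.
Pumping length from the standard proof: p = 3 (the number of states). The repeated state found above gives |xy| = j ≤ 3 and |y| = j − i ≥ 1.

q1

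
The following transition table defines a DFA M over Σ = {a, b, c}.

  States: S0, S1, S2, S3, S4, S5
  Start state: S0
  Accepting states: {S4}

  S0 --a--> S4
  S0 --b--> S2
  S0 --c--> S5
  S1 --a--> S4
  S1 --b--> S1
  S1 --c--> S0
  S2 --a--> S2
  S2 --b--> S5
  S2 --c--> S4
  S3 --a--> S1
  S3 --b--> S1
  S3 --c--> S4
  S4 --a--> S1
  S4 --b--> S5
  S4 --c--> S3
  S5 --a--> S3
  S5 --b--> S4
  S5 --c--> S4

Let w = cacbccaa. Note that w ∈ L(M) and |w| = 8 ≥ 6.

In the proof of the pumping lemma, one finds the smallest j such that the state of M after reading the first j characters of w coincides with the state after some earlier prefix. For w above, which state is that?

Run of M on w = c a c b c c a a:
  step 0: S0  (start)
  step 1: S5  (read c: S0→S5)
  step 2: S3  (read a: S5→S3)
  step 3: S4  (read c: S3→S4)
  step 4: S5  (read b: S4→S5)   ← first repeat (S5 seen earlier)
  step 5: S4  (read c: S5→S4)
  step 6: S3  (read c: S4→S3)
  step 7: S1  (read a: S3→S1)
  step 8: S4  (read a: S1→S4)

The earliest repeat is at step j = 4: M is in S5, which it already visited at step i = 1.
The DFA has 6 states, so the proof of the pumping lemma guarantees a repeated state among the first 6+1 visited; the segment between the two visits is the pumpable y.

S5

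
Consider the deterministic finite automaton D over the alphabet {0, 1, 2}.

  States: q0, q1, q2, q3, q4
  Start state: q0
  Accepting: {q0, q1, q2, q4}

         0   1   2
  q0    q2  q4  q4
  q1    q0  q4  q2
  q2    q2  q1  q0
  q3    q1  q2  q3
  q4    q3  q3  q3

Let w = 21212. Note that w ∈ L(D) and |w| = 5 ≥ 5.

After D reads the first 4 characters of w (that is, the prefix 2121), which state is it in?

q2

Run of D on the first 4 characters of w = 2 1 2 1:
  step 0: q0  (start)
  step 1: q4  (read 2: q0→q4)
  step 2: q3  (read 1: q4→q3)
  step 3: q3  (read 2: q3→q3)
  step 4: q2  (read 1: q3→q2)

After reading 4 characters, D is in state q2.
(This kind of state-tracing is the core of the pumping-lemma construction: with 5 states, pigeonhole forces a repeat within the first 5 steps.)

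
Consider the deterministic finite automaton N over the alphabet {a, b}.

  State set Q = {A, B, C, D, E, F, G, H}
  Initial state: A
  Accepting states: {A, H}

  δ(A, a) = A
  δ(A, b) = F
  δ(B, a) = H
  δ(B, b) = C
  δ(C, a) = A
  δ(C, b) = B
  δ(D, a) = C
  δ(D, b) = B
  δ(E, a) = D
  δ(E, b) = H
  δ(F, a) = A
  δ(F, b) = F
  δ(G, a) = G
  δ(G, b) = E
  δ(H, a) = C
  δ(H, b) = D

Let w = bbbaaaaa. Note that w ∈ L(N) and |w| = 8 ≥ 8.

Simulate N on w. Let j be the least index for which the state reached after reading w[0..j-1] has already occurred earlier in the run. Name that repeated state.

State sequence: A -b-> F -b-> F -b-> F -a-> A -a-> A -a-> A -a-> A -a-> A
First repeat at step 2: F was already visited.

The earliest repeat is at step j = 2: N is in F, which it already visited at step i = 1.
Pumping length from the standard proof: p = 8 (the number of states). The repeated state found above gives |xy| = j ≤ 8 and |y| = j − i ≥ 1.

F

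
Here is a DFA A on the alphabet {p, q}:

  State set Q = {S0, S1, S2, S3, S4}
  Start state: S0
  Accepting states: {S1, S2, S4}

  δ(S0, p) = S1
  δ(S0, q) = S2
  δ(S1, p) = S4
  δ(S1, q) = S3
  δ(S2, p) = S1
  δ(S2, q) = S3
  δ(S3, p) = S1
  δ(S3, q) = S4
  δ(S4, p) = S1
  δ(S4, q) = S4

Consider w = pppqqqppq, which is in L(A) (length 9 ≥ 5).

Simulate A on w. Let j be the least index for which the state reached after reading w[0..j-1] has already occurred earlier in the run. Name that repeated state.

S1

State sequence: S0 -p-> S1 -p-> S4 -p-> S1 -q-> S3 -q-> S4 -q-> S4 -p-> S1 -p-> S4 -q-> S4
First repeat at step 3: S1 was already visited.

The earliest repeat is at step j = 3: A is in S1, which it already visited at step i = 1.
The DFA has 5 states, so the proof of the pumping lemma guarantees a repeated state among the first 5+1 visited; the segment between the two visits is the pumpable y.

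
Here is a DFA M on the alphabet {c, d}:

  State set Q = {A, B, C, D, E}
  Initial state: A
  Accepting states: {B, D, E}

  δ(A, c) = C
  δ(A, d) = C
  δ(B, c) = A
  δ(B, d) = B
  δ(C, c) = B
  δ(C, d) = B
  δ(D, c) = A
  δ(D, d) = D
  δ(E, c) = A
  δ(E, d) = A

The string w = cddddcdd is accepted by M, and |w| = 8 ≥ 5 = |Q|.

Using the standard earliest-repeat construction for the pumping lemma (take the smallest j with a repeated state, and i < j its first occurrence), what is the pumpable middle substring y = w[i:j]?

State sequence: A -c-> C -d-> B -d-> B -d-> B -d-> B -c-> A -d-> C -d-> B
First repeat at step 3: B was already visited.

So i = 2, j = 3, giving x = w[0:2] = cd, y = w[2:3] = d, z = w[3:8] = ddcdd.
Check: |xy| = 3 ≤ 5 and |y| = 1 ≥ 1. Reading y takes M from B back to B, so every xyⁱz is accepted.

d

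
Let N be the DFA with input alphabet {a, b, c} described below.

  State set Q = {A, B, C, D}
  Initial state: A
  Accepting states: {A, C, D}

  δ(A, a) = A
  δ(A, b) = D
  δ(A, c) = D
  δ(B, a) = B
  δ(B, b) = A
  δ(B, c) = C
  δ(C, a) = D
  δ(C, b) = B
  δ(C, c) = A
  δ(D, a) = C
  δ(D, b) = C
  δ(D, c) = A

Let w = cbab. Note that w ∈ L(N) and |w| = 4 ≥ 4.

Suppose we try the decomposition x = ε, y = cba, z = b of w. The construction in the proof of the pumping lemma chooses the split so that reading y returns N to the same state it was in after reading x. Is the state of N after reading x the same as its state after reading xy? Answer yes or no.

no

Run of N on the first 3 characters of w = c b a:
  step 0: A  (start)
  step 1: D  (read c: A→D)
  step 2: C  (read b: D→C)
  step 3: D  (read a: C→D)

After x (step 0): A. After xy (step 3): D.
They differ (A ≠ D), so y is not a cycle from the state after x; this split is not the one the pumping-lemma construction produces, and pumping y need not keep the string in L(N).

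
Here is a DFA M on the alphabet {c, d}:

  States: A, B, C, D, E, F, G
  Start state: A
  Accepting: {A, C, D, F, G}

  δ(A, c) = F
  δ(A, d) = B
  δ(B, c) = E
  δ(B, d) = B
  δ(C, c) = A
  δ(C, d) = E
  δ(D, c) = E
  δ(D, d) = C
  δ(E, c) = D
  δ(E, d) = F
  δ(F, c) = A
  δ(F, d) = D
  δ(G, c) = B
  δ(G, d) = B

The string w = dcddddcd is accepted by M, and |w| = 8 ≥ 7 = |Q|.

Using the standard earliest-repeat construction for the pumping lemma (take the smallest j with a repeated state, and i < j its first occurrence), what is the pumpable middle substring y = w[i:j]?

State sequence: A -d-> B -c-> E -d-> F -d-> D -d-> C -d-> E -c-> D -d-> C
First repeat at step 6: E was already visited.

So i = 2, j = 6, giving x = w[0:2] = dc, y = w[2:6] = dddd, z = w[6:8] = cd.
Check: |xy| = 6 ≤ 7 and |y| = 4 ≥ 1. Reading y takes M from E back to E, so every xyⁱz is accepted.
Pumping length from the standard proof: p = 7 (the number of states). The repeated state found above gives |xy| = j ≤ 7 and |y| = j − i ≥ 1.

dddd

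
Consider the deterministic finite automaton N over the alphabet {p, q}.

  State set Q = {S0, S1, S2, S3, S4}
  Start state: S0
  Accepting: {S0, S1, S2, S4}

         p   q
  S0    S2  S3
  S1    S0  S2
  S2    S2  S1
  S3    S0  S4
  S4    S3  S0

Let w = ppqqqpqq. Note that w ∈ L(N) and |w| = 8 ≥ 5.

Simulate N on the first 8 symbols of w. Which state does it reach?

Run of N on the first 8 characters of w = p p q q q p q q:
  step 0: S0  (start)
  step 1: S2  (read p: S0→S2)
  step 2: S2  (read p: S2→S2)
  step 3: S1  (read q: S2→S1)
  step 4: S2  (read q: S1→S2)
  step 5: S1  (read q: S2→S1)
  step 6: S0  (read p: S1→S0)
  step 7: S3  (read q: S0→S3)
  step 8: S4  (read q: S3→S4)

After reading 8 characters, N is in state S4.

S4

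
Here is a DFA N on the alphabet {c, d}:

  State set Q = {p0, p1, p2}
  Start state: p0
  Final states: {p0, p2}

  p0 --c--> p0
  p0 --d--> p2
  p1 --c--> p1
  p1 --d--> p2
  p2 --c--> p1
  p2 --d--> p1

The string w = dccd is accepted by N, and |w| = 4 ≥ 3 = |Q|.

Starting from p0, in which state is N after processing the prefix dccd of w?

Run of N on the first 4 characters of w = d c c d:
  step 0: p0  (start)
  step 1: p2  (read d: p0→p2)
  step 2: p1  (read c: p2→p1)
  step 3: p1  (read c: p1→p1)
  step 4: p2  (read d: p1→p2)

After reading 4 characters, N is in state p2.
(This kind of state-tracing is the core of the pumping-lemma construction: with 3 states, pigeonhole forces a repeat within the first 3 steps.)

p2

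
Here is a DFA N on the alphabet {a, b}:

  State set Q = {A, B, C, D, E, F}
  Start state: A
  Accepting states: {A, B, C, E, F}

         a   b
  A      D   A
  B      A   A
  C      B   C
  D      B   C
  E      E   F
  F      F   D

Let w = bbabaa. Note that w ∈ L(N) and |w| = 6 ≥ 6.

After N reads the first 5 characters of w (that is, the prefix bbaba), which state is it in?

B

Run of N on the first 5 characters of w = b b a b a:
  step 0: A  (start)
  step 1: A  (read b: A→A)
  step 2: A  (read b: A→A)
  step 3: D  (read a: A→D)
  step 4: C  (read b: D→C)
  step 5: B  (read a: C→B)

After reading 5 characters, N is in state B.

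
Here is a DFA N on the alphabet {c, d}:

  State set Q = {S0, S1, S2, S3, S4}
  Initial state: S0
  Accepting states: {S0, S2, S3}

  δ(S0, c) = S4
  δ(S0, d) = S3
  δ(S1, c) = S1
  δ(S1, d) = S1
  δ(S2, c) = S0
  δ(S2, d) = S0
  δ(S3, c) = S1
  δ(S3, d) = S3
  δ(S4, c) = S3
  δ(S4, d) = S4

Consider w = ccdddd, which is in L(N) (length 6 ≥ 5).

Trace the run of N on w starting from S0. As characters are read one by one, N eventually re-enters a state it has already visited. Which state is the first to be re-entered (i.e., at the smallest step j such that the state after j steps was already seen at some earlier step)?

State sequence: S0 -c-> S4 -c-> S3 -d-> S3 -d-> S3 -d-> S3 -d-> S3
First repeat at step 3: S3 was already visited.

The earliest repeat is at step j = 3: N is in S3, which it already visited at step i = 2.
Pumping length from the standard proof: p = 5 (the number of states). The repeated state found above gives |xy| = j ≤ 5 and |y| = j − i ≥ 1.

S3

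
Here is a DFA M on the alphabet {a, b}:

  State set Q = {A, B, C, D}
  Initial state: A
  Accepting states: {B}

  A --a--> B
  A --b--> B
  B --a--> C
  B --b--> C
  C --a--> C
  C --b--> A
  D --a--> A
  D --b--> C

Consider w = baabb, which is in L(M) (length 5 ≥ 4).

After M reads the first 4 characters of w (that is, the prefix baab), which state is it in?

A

Run of M on the first 4 characters of w = b a a b:
  step 0: A  (start)
  step 1: B  (read b: A→B)
  step 2: C  (read a: B→C)
  step 3: C  (read a: C→C)
  step 4: A  (read b: C→A)

After reading 4 characters, M is in state A.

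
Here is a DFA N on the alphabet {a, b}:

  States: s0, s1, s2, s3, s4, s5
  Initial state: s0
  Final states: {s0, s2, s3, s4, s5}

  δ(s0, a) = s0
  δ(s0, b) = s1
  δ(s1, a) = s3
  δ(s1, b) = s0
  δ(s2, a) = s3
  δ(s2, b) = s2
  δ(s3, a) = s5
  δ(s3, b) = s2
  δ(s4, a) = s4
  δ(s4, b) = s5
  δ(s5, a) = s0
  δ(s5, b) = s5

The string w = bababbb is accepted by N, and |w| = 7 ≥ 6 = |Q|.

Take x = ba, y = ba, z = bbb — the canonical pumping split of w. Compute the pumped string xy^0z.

babbb

xy⁰z = xz = ba·bbb = babbb.
Reading y = ba takes N from s3 back to s3, so after x the machine is still in s3, and z then leads to the accepting state s2. Hence babbb ∈ L(N).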